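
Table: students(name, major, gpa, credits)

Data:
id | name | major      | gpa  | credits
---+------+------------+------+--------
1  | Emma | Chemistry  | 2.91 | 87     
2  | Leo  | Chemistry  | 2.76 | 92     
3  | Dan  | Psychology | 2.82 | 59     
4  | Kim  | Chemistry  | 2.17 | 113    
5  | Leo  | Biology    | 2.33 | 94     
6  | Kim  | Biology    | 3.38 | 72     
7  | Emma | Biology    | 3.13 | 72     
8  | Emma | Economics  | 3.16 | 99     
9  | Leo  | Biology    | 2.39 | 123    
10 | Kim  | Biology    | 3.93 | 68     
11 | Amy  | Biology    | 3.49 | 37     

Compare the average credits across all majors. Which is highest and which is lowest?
SELECT major, AVG(credits)
FROM students
GROUP BY major
ORDER BY AVG(credits)

All groups:
  Psychology: 59.00
  Biology: 77.67
  Chemistry: 97.33
  Economics: 99.00

Highest: Economics (99.00)
Lowest: Psychology (59.00)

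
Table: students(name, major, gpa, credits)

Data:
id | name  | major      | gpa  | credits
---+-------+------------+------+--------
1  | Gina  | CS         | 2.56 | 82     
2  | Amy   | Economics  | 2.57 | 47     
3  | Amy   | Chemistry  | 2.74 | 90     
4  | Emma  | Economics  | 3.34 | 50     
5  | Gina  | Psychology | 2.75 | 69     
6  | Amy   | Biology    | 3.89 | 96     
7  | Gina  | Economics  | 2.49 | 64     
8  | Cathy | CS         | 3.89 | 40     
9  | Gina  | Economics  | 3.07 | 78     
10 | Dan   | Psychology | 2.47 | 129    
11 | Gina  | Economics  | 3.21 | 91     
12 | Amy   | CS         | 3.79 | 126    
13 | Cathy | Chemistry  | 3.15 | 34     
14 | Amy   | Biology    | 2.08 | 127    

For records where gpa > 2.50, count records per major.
SELECT major, COUNT(*)
FROM students
WHERE gpa > 2.50
GROUP BY major

Note: WHERE filters rows before grouping.

Result:
  Biology: 1
  CS: 3
  Chemistry: 2
  Economics: 4
  Psychology: 1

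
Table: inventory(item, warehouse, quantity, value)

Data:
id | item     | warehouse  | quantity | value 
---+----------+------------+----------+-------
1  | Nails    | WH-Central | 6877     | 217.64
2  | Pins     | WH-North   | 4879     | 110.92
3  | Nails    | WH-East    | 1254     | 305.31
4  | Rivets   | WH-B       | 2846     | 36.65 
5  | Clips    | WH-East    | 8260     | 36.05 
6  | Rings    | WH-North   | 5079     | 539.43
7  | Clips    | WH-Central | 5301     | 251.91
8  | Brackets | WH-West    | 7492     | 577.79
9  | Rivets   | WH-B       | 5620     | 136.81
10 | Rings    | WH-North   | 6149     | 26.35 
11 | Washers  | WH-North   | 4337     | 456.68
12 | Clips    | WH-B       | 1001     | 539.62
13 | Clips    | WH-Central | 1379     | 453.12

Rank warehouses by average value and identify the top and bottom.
SELECT warehouse, AVG(value)
FROM inventory
GROUP BY warehouse
ORDER BY AVG(value)

All groups:
  WH-East: 170.68
  WH-B: 237.69
  WH-North: 283.35
  WH-Central: 307.56
  WH-West: 577.79

Highest: WH-West (577.79)
Lowest: WH-East (170.68)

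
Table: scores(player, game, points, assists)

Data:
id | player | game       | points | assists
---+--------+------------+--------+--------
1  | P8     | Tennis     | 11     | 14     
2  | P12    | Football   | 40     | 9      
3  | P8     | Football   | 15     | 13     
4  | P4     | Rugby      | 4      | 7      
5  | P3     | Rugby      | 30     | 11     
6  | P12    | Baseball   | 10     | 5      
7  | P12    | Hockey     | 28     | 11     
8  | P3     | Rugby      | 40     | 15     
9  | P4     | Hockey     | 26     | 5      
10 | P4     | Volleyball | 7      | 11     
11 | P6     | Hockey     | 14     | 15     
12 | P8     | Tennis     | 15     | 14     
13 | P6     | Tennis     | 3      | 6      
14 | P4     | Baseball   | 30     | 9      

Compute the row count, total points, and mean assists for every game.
SELECT game,
       COUNT(*) as cnt,
       SUM(points) as total_points,
       AVG(assists) as avg_assists
FROM scores
GROUP BY game

Result:
  Baseball: 2 records, 40 total points, 7.00 avg assists
  Football: 2 records, 55 total points, 11.00 avg assists
  Hockey: 3 records, 68 total points, 10.33 avg assists
  Rugby: 3 records, 74 total points, 11.00 avg assists
  Tennis: 3 records, 29 total points, 11.33 avg assists
  Volleyball: 1 records, 7 total points, 11.00 avg assists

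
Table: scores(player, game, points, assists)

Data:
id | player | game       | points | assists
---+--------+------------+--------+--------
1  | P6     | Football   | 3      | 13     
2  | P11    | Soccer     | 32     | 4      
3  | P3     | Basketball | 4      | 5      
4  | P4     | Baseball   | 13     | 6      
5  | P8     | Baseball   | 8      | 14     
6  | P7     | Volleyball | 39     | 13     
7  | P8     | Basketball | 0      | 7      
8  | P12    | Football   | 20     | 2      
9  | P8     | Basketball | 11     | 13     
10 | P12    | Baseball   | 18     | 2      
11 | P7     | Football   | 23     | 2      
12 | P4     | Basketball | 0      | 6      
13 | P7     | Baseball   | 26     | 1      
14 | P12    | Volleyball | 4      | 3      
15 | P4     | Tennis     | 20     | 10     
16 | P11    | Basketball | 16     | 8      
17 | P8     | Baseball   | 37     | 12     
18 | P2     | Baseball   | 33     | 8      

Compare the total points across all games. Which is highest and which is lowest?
SELECT game, SUM(points)
FROM scores
GROUP BY game
ORDER BY SUM(points)

All groups:
  Tennis: 20
  Basketball: 31
  Soccer: 32
  Volleyball: 43
  Football: 46
  Baseball: 135

Highest: Baseball (135)
Lowest: Tennis (20)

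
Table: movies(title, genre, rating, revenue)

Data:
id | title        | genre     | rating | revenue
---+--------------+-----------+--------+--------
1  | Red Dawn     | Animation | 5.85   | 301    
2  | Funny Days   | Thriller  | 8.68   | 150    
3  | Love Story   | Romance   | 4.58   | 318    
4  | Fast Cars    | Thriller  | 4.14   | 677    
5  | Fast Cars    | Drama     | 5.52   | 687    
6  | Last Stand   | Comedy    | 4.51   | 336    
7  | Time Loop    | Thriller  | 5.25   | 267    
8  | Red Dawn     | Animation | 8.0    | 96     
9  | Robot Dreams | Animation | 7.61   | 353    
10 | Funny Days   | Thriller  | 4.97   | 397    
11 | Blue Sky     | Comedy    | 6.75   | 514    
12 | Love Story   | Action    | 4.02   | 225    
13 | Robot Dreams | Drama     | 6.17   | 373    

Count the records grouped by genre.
SELECT genre, COUNT(*) as count
FROM movies
GROUP BY genre

Result:
  Action: 1
  Animation: 3
  Comedy: 2
  Drama: 2
  Romance: 1
  Thriller: 4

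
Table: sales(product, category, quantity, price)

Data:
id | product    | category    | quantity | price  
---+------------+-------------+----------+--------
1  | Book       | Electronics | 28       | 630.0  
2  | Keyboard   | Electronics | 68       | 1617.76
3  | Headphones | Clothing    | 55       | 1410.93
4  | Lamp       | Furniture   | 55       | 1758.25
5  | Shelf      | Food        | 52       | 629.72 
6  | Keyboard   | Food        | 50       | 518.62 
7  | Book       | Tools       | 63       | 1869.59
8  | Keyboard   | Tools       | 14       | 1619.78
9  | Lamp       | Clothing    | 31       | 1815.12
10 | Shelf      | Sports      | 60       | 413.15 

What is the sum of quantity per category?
SELECT category, SUM(quantity) as result
FROM sales
GROUP BY category

Result:
  Clothing: 86
  Electronics: 96
  Food: 102
  Furniture: 55
  Sports: 60
  Tools: 77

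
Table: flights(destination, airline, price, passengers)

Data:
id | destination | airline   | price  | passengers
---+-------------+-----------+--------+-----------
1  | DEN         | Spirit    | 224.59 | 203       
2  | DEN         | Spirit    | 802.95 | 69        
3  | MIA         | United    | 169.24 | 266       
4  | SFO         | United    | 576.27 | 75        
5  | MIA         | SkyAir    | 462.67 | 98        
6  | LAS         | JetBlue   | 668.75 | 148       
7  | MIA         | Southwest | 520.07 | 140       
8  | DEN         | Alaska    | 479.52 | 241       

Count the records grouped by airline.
SELECT airline, COUNT(*) as count
FROM flights
GROUP BY airline

Result:
  Alaska: 1
  JetBlue: 1
  SkyAir: 1
  Southwest: 1
  Spirit: 2
  United: 2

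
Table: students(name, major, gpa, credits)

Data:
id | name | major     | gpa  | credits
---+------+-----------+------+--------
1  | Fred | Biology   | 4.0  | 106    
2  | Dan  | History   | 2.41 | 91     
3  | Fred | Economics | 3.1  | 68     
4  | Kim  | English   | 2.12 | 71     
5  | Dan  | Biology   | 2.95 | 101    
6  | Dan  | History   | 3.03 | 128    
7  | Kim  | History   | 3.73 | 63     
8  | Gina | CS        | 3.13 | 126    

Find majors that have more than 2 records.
SELECT major, COUNT(*) as cnt
FROM students
GROUP BY major
HAVING COUNT(*) > 2

Result:
  History: 3

Note: HAVING filters groups after aggregation, WHERE filters rows before.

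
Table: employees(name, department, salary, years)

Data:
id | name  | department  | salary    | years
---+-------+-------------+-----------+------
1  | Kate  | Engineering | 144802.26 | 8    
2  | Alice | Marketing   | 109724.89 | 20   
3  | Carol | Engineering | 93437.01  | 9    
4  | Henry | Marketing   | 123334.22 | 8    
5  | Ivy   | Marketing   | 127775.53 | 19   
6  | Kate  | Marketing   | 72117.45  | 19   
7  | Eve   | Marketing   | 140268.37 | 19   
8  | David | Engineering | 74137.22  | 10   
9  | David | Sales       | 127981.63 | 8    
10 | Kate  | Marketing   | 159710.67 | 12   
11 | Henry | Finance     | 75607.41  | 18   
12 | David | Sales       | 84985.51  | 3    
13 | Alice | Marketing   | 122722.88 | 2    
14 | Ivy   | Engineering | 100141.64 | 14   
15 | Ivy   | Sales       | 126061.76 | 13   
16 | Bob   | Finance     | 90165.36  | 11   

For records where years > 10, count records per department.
SELECT department, COUNT(*)
FROM employees
WHERE years > 10
GROUP BY department

Note: WHERE filters rows before grouping.

Result:
  Engineering: 1
  Finance: 2
  Marketing: 5
  Sales: 1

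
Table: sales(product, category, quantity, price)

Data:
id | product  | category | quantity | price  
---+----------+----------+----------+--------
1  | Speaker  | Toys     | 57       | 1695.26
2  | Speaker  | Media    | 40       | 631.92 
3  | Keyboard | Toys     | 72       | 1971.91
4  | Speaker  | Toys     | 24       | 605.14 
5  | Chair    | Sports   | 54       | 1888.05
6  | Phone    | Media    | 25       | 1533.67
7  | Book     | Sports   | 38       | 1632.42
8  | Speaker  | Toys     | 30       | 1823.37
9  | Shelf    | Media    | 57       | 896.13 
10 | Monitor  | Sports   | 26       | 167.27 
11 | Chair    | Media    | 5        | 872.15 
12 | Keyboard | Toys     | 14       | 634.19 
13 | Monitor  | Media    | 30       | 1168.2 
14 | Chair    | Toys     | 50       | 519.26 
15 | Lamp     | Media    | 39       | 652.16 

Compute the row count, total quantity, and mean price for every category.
SELECT category,
       COUNT(*) as cnt,
       SUM(quantity) as total_quantity,
       AVG(price) as avg_price
FROM sales
GROUP BY category

Result:
  Media: 6 records, 196 total quantity, 959.04 avg price
  Sports: 3 records, 118 total quantity, 1229.25 avg price
  Toys: 6 records, 247 total quantity, 1208.19 avg price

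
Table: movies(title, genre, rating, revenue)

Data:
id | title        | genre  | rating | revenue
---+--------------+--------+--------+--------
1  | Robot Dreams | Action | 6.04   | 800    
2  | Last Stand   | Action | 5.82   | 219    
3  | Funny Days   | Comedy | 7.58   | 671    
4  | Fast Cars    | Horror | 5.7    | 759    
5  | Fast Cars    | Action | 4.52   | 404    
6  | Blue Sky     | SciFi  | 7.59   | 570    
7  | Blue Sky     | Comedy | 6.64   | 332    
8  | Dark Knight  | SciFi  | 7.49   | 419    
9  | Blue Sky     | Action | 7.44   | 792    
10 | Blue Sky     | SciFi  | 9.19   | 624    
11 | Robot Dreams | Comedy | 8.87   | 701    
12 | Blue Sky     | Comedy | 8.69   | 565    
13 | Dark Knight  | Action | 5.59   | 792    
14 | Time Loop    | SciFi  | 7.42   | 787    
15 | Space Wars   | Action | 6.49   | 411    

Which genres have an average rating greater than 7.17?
SELECT genre, AVG(rating)
FROM movies
GROUP BY genre
HAVING AVG(rating) > 7.17

Result:
  Comedy: avg=7.95
  SciFi: avg=7.92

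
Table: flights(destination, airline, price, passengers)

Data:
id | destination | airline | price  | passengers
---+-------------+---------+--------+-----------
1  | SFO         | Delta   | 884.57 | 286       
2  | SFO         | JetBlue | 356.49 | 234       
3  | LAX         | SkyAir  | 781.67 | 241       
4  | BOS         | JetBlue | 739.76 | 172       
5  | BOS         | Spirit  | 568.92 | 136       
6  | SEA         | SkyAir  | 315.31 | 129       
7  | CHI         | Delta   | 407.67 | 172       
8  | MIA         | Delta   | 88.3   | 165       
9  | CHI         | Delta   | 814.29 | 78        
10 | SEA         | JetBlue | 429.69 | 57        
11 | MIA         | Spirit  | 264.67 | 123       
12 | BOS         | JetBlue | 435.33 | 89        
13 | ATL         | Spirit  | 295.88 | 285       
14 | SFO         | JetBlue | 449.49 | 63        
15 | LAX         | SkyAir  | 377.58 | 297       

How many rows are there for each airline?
SELECT airline, COUNT(*) as count
FROM flights
GROUP BY airline

Result:
  Delta: 4
  JetBlue: 5
  SkyAir: 3
  Spirit: 3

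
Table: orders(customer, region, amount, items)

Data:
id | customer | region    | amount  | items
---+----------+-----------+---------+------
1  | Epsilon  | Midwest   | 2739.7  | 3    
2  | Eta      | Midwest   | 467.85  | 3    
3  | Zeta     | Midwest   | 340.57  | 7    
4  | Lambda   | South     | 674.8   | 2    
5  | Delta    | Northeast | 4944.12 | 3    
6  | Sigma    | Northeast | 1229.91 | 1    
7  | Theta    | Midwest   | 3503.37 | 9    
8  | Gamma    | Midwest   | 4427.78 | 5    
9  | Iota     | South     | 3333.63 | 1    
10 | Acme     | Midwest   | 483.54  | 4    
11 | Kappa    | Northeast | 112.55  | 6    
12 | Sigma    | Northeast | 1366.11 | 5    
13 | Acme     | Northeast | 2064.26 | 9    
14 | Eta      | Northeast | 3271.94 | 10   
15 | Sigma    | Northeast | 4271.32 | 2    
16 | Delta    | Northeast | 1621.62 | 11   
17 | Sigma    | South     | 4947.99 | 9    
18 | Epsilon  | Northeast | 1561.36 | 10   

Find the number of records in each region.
SELECT region, COUNT(*) as count
FROM orders
GROUP BY region

Result:
  Midwest: 6
  Northeast: 9
  South: 3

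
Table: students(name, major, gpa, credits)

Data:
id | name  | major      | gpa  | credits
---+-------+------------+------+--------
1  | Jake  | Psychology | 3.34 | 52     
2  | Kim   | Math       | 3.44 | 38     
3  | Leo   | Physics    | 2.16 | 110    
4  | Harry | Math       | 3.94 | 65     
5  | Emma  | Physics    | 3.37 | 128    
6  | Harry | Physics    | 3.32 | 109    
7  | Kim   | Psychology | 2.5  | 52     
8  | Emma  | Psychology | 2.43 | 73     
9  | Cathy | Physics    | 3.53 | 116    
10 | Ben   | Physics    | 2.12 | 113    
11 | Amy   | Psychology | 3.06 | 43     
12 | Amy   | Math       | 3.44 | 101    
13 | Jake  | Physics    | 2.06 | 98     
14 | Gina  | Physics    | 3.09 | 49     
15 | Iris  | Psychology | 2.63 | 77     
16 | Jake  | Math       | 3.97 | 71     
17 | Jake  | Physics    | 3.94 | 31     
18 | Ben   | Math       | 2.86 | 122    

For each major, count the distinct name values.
SELECT major, COUNT(DISTINCT name)
FROM students
GROUP BY major

Result:
  Math: 5 distinct
  Physics: 7 distinct
  Psychology: 5 distinct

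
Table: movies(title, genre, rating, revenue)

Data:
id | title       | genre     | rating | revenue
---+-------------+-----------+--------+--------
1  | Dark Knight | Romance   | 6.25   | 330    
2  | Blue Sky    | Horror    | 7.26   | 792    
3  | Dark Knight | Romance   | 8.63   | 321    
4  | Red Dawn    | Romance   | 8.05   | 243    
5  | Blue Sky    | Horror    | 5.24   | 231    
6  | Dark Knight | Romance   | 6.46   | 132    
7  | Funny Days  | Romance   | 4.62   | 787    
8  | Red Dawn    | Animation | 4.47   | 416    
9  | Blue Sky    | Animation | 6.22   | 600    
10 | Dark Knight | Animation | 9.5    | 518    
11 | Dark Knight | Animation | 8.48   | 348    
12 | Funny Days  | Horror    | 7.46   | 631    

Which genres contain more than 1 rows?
SELECT genre, COUNT(*) as cnt
FROM movies
GROUP BY genre
HAVING COUNT(*) > 1

Result:
  Animation: 4
  Horror: 3
  Romance: 5

Note: HAVING filters groups after aggregation, WHERE filters rows before.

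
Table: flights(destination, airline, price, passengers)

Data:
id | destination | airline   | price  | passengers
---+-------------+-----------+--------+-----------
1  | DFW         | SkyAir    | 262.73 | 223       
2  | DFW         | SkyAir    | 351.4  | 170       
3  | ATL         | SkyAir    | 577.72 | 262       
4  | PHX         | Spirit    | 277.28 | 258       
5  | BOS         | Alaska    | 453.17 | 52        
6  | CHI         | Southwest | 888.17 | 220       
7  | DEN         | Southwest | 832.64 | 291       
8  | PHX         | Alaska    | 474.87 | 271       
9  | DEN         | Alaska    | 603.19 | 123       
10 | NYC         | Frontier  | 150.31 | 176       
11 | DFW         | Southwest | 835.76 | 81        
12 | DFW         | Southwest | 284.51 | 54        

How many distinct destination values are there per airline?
SELECT airline, COUNT(DISTINCT destination)
FROM flights
GROUP BY airline

Result:
  Alaska: 3 distinct
  Frontier: 1 distinct
  SkyAir: 2 distinct
  Southwest: 3 distinct
  Spirit: 1 distinct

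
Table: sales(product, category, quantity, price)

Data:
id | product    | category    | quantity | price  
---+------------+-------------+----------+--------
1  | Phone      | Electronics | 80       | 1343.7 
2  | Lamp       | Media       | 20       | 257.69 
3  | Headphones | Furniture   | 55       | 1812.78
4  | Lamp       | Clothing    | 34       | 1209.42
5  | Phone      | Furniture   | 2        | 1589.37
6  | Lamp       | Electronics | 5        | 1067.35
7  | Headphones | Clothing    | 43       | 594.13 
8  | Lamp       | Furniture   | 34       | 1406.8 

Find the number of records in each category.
SELECT category, COUNT(*) as count
FROM sales
GROUP BY category

Result:
  Clothing: 2
  Electronics: 2
  Furniture: 3
  Media: 1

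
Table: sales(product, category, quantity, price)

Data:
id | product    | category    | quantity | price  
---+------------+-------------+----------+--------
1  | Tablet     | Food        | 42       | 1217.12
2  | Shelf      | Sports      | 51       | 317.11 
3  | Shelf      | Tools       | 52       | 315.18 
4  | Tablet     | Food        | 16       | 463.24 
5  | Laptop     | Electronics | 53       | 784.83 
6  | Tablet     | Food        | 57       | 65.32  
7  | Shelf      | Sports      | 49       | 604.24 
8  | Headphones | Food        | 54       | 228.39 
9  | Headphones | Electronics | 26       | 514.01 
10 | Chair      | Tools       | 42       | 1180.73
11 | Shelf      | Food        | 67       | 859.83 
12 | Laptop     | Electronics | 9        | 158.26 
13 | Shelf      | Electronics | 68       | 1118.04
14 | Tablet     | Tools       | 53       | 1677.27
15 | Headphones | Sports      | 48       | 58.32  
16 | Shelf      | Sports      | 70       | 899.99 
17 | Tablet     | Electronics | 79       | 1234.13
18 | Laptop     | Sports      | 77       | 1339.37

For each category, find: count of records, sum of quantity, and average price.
SELECT category,
       COUNT(*) as cnt,
       SUM(quantity) as total_quantity,
       AVG(price) as avg_price
FROM sales
GROUP BY category

Result:
  Electronics: 5 records, 235 total quantity, 761.85 avg price
  Food: 5 records, 236 total quantity, 566.78 avg price
  Sports: 5 records, 295 total quantity, 643.81 avg price
  Tools: 3 records, 147 total quantity, 1057.73 avg price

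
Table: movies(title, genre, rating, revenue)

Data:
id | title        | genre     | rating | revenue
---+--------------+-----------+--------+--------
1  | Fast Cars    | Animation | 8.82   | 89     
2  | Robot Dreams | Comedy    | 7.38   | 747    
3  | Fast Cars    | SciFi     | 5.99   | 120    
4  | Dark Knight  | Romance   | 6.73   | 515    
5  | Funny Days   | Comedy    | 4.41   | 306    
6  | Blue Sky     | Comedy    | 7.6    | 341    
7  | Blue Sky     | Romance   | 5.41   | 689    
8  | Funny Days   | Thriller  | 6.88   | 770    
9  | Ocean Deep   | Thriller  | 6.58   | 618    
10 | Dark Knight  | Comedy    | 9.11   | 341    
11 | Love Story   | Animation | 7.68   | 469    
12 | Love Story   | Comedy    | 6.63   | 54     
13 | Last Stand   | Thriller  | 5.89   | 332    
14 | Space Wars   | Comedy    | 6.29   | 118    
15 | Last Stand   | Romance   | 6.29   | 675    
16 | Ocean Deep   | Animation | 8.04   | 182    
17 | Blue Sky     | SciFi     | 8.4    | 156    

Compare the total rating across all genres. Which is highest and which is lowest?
SELECT genre, SUM(rating)
FROM movies
GROUP BY genre
ORDER BY SUM(rating)

All groups:
  SciFi: 14.39
  Romance: 18.43
  Thriller: 19.35
  Animation: 24.54
  Comedy: 41.42

Highest: Comedy (41.42)
Lowest: SciFi (14.39)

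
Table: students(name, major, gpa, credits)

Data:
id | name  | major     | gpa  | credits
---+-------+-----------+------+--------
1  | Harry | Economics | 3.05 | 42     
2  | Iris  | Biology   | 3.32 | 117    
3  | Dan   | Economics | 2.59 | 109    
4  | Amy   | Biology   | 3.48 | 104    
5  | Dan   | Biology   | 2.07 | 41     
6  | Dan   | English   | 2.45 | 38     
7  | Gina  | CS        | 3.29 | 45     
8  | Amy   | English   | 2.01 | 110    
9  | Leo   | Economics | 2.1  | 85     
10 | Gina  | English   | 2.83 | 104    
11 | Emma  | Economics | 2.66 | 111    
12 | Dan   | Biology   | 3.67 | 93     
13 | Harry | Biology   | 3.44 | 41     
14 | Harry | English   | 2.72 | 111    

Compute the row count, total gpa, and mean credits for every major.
SELECT major,
       COUNT(*) as cnt,
       SUM(gpa) as total_gpa,
       AVG(credits) as avg_credits
FROM students
GROUP BY major

Result:
  Biology: 5 records, 15.98 total gpa, 79.20 avg credits
  CS: 1 records, 3.29 total gpa, 45.00 avg credits
  Economics: 4 records, 10.40 total gpa, 86.75 avg credits
  English: 4 records, 10.01 total gpa, 90.75 avg credits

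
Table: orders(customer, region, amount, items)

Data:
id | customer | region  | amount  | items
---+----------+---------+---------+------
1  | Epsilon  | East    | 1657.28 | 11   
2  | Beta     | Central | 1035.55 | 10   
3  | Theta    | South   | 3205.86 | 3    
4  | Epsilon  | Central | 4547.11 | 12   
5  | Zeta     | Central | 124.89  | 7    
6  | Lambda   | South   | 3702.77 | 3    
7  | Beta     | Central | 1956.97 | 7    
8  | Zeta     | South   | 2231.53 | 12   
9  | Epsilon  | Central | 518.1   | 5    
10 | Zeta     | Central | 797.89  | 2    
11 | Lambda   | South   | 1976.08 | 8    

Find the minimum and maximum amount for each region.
SELECT region, MIN(amount), MAX(amount)
FROM orders
GROUP BY region

Result:
  Central: min=124.89, max=4547.11
  East: min=1657.28, max=1657.28
  South: min=1976.08, max=3702.77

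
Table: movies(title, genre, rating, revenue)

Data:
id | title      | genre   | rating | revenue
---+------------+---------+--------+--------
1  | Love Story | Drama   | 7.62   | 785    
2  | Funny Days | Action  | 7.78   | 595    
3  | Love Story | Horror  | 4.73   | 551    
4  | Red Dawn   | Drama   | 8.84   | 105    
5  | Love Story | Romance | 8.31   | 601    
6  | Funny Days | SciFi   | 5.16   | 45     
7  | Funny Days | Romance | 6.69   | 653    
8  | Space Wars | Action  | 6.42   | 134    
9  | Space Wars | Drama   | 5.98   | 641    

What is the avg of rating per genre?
SELECT genre, AVG(rating) as result
FROM movies
GROUP BY genre

Result:
  Action: 7.10
  Drama: 7.48
  Horror: 4.73
  Romance: 7.50
  SciFi: 5.16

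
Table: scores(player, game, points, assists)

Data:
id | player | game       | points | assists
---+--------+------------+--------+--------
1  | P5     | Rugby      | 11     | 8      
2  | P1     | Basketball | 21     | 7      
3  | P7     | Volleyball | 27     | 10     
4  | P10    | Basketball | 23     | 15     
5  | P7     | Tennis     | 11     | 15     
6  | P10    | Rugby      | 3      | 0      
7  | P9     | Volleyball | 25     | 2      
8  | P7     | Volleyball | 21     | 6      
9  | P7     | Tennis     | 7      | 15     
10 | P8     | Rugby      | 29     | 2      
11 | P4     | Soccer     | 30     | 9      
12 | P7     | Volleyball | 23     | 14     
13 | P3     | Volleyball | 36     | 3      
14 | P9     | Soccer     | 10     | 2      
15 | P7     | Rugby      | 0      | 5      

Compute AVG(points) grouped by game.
SELECT game, AVG(points) as result
FROM scores
GROUP BY game

Result:
  Basketball: 22.00
  Rugby: 10.75
  Soccer: 20.00
  Tennis: 9.00
  Volleyball: 26.40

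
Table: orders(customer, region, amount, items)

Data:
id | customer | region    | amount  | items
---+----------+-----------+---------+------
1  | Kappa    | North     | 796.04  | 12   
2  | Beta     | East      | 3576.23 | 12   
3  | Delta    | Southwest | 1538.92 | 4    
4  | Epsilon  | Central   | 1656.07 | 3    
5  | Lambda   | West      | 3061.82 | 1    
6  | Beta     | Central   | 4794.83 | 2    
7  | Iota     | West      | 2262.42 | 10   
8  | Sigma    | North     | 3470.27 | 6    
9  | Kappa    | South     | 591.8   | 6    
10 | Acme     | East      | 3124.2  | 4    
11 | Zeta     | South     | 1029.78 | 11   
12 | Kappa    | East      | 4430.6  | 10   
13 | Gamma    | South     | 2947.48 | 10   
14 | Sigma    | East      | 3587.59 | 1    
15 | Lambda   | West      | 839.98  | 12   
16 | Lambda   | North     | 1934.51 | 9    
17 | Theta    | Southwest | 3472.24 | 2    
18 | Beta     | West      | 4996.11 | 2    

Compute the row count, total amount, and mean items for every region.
SELECT region,
       COUNT(*) as cnt,
       SUM(amount) as total_amount,
       AVG(items) as avg_items
FROM orders
GROUP BY region

Result:
  Central: 2 records, 6450.90 total amount, 2.50 avg items
  East: 4 records, 14718.62 total amount, 6.75 avg items
  North: 3 records, 6200.82 total amount, 9.00 avg items
  South: 3 records, 4569.06 total amount, 9.00 avg items
  Southwest: 2 records, 5011.16 total amount, 3.00 avg items
  West: 4 records, 11160.33 total amount, 6.25 avg items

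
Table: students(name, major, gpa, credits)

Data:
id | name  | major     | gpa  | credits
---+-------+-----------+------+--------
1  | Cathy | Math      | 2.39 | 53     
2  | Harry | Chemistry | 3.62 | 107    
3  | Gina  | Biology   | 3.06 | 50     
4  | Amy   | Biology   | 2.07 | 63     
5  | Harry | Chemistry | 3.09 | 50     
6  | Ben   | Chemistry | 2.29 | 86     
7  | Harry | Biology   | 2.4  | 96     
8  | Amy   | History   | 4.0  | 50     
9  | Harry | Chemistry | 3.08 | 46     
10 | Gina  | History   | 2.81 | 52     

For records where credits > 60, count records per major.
SELECT major, COUNT(*)
FROM students
WHERE credits > 60
GROUP BY major

Note: WHERE filters rows before grouping.

Result:
  Biology: 2
  Chemistry: 2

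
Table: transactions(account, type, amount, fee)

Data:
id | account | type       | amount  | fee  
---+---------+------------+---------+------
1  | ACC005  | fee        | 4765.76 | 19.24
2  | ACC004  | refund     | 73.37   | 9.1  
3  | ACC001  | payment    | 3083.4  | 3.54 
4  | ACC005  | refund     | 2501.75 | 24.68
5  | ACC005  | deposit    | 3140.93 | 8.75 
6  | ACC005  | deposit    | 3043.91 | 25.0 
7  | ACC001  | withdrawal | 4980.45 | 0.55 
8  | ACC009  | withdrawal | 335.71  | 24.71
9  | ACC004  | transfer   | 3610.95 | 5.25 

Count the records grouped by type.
SELECT type, COUNT(*) as count
FROM transactions
GROUP BY type

Result:
  deposit: 2
  fee: 1
  payment: 1
  refund: 2
  transfer: 1
  withdrawal: 2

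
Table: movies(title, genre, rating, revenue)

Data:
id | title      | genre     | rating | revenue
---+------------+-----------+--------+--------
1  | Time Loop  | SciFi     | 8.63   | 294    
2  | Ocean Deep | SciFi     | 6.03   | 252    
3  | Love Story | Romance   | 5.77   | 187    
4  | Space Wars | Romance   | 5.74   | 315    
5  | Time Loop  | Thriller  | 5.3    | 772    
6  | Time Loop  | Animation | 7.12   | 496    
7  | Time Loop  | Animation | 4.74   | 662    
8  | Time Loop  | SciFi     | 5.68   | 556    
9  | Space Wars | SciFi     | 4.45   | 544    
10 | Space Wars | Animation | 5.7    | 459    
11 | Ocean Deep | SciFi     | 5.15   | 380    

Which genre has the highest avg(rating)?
SELECT genre, AVG(rating) as val
FROM movies
GROUP BY genre
ORDER BY val DESC
LIMIT 1

Result: SciFi with avg(rating) = 5.99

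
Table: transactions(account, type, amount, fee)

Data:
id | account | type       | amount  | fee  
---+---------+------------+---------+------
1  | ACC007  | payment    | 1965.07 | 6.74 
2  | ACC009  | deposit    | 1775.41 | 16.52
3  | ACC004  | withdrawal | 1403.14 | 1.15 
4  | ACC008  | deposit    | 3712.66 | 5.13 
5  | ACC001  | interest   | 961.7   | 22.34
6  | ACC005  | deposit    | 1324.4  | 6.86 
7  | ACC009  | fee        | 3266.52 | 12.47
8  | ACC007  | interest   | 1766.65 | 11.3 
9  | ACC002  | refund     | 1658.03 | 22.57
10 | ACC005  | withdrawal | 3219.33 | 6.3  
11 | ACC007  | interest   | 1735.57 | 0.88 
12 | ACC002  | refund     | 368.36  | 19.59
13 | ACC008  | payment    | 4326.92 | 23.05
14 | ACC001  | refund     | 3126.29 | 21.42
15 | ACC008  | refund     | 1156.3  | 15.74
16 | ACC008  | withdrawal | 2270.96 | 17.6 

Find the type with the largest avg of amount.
SELECT type, AVG(amount) as val
FROM transactions
GROUP BY type
ORDER BY val DESC
LIMIT 1

Result: fee with avg(amount) = 3266.52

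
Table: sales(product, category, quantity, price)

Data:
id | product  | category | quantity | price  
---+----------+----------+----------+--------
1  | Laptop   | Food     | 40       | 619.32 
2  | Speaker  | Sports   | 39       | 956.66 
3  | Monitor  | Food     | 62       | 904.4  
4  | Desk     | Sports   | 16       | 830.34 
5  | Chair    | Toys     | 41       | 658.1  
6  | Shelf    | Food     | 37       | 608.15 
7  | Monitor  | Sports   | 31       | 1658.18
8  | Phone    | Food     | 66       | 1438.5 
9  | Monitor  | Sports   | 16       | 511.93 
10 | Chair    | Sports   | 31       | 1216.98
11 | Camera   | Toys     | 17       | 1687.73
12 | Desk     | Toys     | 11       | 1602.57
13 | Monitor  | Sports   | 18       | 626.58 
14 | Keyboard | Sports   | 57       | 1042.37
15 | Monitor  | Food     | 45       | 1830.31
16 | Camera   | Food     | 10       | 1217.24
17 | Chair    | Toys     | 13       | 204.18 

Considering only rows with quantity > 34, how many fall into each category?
SELECT category, COUNT(*)
FROM sales
WHERE quantity > 34
GROUP BY category

Note: WHERE filters rows before grouping.

Result:
  Food: 5
  Sports: 2
  Toys: 1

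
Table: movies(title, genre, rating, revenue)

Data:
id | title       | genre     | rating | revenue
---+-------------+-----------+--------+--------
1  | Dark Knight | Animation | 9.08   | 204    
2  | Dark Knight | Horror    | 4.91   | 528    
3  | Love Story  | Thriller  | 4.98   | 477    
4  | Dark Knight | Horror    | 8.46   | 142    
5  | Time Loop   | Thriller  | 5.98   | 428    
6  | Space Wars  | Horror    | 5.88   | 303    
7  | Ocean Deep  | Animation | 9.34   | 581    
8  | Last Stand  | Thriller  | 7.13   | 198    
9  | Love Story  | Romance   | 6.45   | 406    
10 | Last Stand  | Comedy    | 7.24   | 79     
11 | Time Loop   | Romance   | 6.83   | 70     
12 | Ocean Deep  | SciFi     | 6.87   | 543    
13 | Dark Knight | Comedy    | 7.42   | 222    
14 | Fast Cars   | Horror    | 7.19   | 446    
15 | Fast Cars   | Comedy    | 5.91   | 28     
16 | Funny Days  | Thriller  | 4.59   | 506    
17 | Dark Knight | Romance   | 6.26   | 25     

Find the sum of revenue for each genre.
SELECT genre, SUM(revenue) as result
FROM movies
GROUP BY genre

Result:
  Animation: 785
  Comedy: 329
  Horror: 1419
  Romance: 501
  SciFi: 543
  Thriller: 1609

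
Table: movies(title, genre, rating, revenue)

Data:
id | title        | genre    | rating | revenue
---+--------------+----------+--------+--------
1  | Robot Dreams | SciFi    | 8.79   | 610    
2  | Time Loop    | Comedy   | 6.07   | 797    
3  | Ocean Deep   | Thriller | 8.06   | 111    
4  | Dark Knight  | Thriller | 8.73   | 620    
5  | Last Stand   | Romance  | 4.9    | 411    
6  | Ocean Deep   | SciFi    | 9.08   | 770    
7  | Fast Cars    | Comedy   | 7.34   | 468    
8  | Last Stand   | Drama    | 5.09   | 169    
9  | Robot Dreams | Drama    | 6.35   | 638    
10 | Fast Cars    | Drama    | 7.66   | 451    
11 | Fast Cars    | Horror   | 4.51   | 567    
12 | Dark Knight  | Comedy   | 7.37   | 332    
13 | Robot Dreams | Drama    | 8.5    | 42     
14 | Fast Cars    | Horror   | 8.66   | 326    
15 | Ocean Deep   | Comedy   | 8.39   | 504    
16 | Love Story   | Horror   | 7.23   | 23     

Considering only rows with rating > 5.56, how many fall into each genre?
SELECT genre, COUNT(*)
FROM movies
WHERE rating > 5.56
GROUP BY genre

Note: WHERE filters rows before grouping.

Result:
  Comedy: 4
  Drama: 3
  Horror: 2
  SciFi: 2
  Thriller: 2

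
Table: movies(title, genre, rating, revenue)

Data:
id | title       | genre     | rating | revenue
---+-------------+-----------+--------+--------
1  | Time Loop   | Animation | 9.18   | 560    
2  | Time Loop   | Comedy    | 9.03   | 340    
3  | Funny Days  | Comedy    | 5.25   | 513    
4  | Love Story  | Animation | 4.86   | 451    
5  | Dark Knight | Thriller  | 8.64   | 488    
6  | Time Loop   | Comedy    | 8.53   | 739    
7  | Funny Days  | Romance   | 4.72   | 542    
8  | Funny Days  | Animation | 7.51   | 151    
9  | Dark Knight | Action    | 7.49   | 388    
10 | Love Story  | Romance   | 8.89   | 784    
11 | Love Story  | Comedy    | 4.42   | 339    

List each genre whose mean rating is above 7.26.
SELECT genre, AVG(rating)
FROM movies
GROUP BY genre
HAVING AVG(rating) > 7.26

Result:
  Action: avg=7.49
  Thriller: avg=8.64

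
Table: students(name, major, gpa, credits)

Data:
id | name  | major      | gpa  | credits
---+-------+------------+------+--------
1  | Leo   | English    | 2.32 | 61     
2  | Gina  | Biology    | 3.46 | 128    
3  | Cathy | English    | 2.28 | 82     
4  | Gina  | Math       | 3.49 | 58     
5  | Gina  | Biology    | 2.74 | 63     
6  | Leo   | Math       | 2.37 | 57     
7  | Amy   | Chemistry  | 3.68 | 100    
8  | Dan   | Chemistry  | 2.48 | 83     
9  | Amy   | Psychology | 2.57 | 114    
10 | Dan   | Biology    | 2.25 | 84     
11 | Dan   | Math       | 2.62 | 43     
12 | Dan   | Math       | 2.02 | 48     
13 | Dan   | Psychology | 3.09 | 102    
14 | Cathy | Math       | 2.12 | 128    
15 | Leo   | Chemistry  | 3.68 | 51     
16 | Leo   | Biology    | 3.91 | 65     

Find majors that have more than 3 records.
SELECT major, COUNT(*) as cnt
FROM students
GROUP BY major
HAVING COUNT(*) > 3

Result:
  Biology: 4
  Math: 5

Note: HAVING filters groups after aggregation, WHERE filters rows before.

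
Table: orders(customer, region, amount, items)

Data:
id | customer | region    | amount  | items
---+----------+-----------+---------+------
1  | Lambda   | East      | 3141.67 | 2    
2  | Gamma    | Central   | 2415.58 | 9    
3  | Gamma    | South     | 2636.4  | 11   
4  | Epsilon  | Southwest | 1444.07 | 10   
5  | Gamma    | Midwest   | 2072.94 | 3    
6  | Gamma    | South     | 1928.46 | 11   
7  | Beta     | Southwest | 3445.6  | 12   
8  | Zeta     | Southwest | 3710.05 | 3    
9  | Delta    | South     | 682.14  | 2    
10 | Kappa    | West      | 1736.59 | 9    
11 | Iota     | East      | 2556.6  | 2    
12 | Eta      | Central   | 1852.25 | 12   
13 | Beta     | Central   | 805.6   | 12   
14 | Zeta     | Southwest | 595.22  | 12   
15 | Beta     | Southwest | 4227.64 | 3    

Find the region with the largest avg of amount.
SELECT region, AVG(amount) as val
FROM orders
GROUP BY region
ORDER BY val DESC
LIMIT 1

Result: East with avg(amount) = 2849.14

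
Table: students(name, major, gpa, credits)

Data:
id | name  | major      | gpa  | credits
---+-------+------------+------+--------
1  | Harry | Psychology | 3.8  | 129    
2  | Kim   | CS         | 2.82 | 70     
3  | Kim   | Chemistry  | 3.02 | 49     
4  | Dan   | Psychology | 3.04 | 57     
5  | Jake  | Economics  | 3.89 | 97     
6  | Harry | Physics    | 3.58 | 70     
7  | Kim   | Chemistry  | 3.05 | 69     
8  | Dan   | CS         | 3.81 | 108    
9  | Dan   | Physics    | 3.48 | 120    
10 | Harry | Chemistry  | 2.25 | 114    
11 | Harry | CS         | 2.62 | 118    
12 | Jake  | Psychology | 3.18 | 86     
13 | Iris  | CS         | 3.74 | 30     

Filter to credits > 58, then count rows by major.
SELECT major, COUNT(*)
FROM students
WHERE credits > 58
GROUP BY major

Note: WHERE filters rows before grouping.

Result:
  CS: 3
  Chemistry: 2
  Economics: 1
  Physics: 2
  Psychology: 2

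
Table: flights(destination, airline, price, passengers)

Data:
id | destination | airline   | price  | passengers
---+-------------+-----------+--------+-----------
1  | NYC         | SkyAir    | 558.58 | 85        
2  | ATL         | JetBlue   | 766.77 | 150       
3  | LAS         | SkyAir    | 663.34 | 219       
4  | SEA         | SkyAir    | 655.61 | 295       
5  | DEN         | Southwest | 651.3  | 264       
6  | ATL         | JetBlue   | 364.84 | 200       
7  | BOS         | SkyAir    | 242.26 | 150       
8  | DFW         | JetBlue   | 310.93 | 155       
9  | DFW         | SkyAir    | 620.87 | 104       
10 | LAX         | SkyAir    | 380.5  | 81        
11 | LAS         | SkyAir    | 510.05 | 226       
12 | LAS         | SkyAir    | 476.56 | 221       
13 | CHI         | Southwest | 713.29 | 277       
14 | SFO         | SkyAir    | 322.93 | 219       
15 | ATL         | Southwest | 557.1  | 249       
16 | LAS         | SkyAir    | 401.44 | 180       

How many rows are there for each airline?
SELECT airline, COUNT(*) as count
FROM flights
GROUP BY airline

Result:
  JetBlue: 3
  SkyAir: 10
  Southwest: 3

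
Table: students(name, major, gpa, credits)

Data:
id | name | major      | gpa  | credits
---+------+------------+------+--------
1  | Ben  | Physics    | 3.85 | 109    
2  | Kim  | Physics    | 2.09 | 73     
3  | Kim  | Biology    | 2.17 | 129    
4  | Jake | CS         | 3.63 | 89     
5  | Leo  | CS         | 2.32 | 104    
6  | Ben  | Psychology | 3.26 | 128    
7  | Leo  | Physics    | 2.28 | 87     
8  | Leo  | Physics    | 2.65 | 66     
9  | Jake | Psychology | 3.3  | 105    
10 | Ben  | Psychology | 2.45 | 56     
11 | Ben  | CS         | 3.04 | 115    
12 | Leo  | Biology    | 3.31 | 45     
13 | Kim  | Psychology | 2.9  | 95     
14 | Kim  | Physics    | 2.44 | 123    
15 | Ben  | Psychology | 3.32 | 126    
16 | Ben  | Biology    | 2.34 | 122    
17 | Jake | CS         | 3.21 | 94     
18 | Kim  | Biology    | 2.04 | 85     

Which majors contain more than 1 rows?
SELECT major, COUNT(*) as cnt
FROM students
GROUP BY major
HAVING COUNT(*) > 1

Result:
  Biology: 4
  CS: 4
  Physics: 5
  Psychology: 5

Note: HAVING filters groups after aggregation, WHERE filters rows before.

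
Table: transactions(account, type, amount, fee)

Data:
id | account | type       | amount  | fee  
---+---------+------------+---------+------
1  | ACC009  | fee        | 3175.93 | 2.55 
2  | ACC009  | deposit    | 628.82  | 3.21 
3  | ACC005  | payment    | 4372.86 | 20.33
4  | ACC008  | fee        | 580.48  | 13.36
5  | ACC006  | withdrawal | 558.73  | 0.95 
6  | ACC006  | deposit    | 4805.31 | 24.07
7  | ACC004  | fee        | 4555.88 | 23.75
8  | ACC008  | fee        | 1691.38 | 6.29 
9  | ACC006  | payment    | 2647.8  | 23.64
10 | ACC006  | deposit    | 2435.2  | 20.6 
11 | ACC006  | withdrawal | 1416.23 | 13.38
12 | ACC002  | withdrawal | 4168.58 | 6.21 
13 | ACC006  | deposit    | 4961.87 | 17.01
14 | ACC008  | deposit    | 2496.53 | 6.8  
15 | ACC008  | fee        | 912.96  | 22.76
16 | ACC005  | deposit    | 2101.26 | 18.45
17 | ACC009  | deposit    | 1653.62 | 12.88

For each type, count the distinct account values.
SELECT type, COUNT(DISTINCT account)
FROM transactions
GROUP BY type

Result:
  deposit: 4 distinct
  fee: 3 distinct
  payment: 2 distinct
  withdrawal: 2 distinct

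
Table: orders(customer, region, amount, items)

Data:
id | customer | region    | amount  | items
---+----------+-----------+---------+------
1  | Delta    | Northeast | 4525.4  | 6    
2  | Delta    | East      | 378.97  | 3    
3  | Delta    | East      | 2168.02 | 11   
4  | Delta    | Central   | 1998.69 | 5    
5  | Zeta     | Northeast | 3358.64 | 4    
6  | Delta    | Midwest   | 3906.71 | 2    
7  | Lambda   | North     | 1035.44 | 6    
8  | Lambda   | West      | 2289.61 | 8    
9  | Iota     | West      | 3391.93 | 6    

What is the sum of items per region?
SELECT region, SUM(items) as result
FROM orders
GROUP BY region

Result:
  Central: 5
  East: 14
  Midwest: 2
  North: 6
  Northeast: 10
  West: 14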